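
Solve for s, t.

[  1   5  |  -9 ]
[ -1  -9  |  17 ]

(1, -2)

Forward elimination on [A|b]:
R2 <- R2 - (-1)*R1:  [  0  -4   8 ]
Row echelon form:
[ 1   5  |  -9 ]
[ 0  -4  |   8 ]
Back-substitution:
t = (8) / -4 = -2
s = (-9 - (5)*(-2)) / 1 = 1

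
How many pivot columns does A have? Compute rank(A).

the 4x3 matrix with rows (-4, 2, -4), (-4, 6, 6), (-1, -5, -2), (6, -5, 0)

Row reduction:
R2 <- R2 - (1)*R1:  [  0   4  10 ]
R3 <- R3 - (1/4)*R1:  [     0  -11/2     -1 ]
R4 <- R4 - (-3/2)*R1:  [  0  -2  -6 ]
R3 <- R3 - (-11/8)*R2:  [    0     0  51/4 ]
R4 <- R4 - (-1/2)*R2:  [  0   0  -1 ]
R4 <- R4 - (-4/51)*R3:  [ 0  0  0 ]
Row echelon form:
[ -4  2    -4 ]
[  0  4    10 ]
[  0  0  51/4 ]
[  0  0     0 ]
Nonzero rows / pivot columns: 3

rank(A) = 3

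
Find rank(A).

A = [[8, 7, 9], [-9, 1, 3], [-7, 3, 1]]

Row reduction:
R2 <- R2 - (-9/8)*R1:  [     0   71/8  105/8 ]
R3 <- R3 - (-7/8)*R1:  [    0  73/8  71/8 ]
R3 <- R3 - (73/71)*R2:  [       0        0  -328/71 ]
Row echelon form:
[ 8     7        9 ]
[ 0  71/8    105/8 ]
[ 0     0  -328/71 ]
Nonzero rows / pivot columns: 3

rank(A) = 3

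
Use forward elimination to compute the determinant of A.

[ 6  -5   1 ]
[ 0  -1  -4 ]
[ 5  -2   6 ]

det(A) = 21

Forward elimination:
R3 <- R3 - (5/6)*R1:  [    0  13/6  31/6 ]
R3 <- R3 - (-13/6)*R2:  [    0     0  -7/2 ]
Upper-triangular form:
[ 6  -5     1 ]
[ 0  -1    -4 ]
[ 0   0  -7/2 ]
det(A) = (-1)^0 * (6) * (-1) * (-7/2) = 21  (0 row swaps -> sign +1)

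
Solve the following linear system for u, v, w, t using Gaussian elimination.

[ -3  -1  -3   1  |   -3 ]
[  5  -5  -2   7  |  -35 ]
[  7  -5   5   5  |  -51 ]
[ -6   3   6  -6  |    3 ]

Forward elimination on [A|b]:
R2 <- R2 - (-5/3)*R1:  [     0  -20/3     -7   26/3    -40 ]
R3 <- R3 - (-7/3)*R1:  [     0  -22/3     -2   22/3    -58 ]
R4 <- R4 - (2)*R1:  [  0   5  12  -8   9 ]
R3 <- R3 - (11/10)*R2:  [     0      0  57/10  -11/5    -14 ]
R4 <- R4 - (-3/4)*R2:  [    0     0  27/4  -3/2   -21 ]
R4 <- R4 - (45/38)*R3:  [      0       0       0   21/19  -84/19 ]
Row echelon form:
[ -3     -1     -3      1  |      -3 ]
[  0  -20/3     -7   26/3  |     -40 ]
[  0      0  57/10  -11/5  |     -14 ]
[  0      0      0  21/19  |  -84/19 ]
Back-substitution:
t = (-84/19) / (21/19) = -4
w = (-14 - (-11/5)*(-4)) / (57/10) = -4
v = (-40 - (-7)*(-4) - (26/3)*(-4)) / (-20/3) = 5
u = (-3 - (-1)*(5) - (-3)*(-4) - (1)*(-4)) / -3 = 2

(2, 5, -4, -4)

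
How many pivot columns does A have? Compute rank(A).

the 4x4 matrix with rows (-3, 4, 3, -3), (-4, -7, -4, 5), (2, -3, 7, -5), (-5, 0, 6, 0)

Row reduction:
R2 <- R2 - (4/3)*R1:  [     0  -37/3     -8      9 ]
R3 <- R3 - (-2/3)*R1:  [    0  -1/3     9    -7 ]
R4 <- R4 - (5/3)*R1:  [     0  -20/3      1      5 ]
R3 <- R3 - (1/37)*R2:  [       0        0   341/37  -268/37 ]
R4 <- R4 - (20/37)*R2:  [      0       0  197/37    5/37 ]
R4 <- R4 - (197/341)*R3:  [        0         0         0  1473/341 ]
Row echelon form:
[ -3      4       3        -3 ]
[  0  -37/3      -8         9 ]
[  0      0  341/37   -268/37 ]
[  0      0       0  1473/341 ]
Nonzero rows / pivot columns: 4

rank(A) = 4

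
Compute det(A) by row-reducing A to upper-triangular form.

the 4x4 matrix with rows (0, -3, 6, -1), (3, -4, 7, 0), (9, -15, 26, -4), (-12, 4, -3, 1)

Forward elimination:
R1 <-> R2   (pivot in column 1 was zero)
[   3   -4   7   0 ]
[   0   -3   6  -1 ]
[   9  -15  26  -4 ]
[ -12    4  -3   1 ]
R3 <- R3 - (3)*R1:  [  0  -3   5  -4 ]
R4 <- R4 - (-4)*R1:  [   0  -12   25    1 ]
R3 <- R3 - (1)*R2:  [  0   0  -1  -3 ]
R4 <- R4 - (4)*R2:  [ 0  0  1  5 ]
R4 <- R4 - (-1)*R3:  [ 0  0  0  2 ]
Upper-triangular form:
[ 3  -4   7   0 ]
[ 0  -3   6  -1 ]
[ 0   0  -1  -3 ]
[ 0   0   0   2 ]
det(A) = (-1)^1 * (3) * (-3) * (-1) * (2) = -18  (1 row swap -> sign -1)

det(A) = -18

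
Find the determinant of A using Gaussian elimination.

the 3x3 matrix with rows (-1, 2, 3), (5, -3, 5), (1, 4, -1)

Forward elimination:
R2 <- R2 - (-5)*R1:  [  0   7  20 ]
R3 <- R3 - (-1)*R1:  [ 0  6  2 ]
R3 <- R3 - (6/7)*R2:  [      0       0  -106/7 ]
Upper-triangular form:
[ -1  2       3 ]
[  0  7      20 ]
[  0  0  -106/7 ]
det(A) = (-1)^0 * (-1) * (7) * (-106/7) = 106  (0 row swaps -> sign +1)

det(A) = 106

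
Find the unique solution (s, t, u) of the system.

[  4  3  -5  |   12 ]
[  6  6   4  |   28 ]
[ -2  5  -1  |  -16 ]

(5, -1, 1)

Forward elimination on [A|b]:
R2 <- R2 - (3/2)*R1:  [    0   3/2  23/2    10 ]
R3 <- R3 - (-1/2)*R1:  [    0  13/2  -7/2   -10 ]
R3 <- R3 - (13/3)*R2:  [      0       0  -160/3  -160/3 ]
Row echelon form:
[ 4    3      -5  |      12 ]
[ 0  3/2    23/2  |      10 ]
[ 0    0  -160/3  |  -160/3 ]
Back-substitution:
u = (-160/3) / (-160/3) = 1
t = (10 - (23/2)*(1)) / (3/2) = -1
s = (12 - (3)*(-1) - (-5)*(1)) / 4 = 5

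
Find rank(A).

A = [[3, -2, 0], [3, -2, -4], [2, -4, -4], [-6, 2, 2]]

rank(A) = 3

Row reduction:
R2 <- R2 - (1)*R1:  [  0   0  -4 ]
R3 <- R3 - (2/3)*R1:  [    0  -8/3    -4 ]
R4 <- R4 - (-2)*R1:  [  0  -2   2 ]
R2 <-> R3   (pivot in column 2 was zero)
[ 3    -2   0 ]
[ 0  -8/3  -4 ]
[ 0     0  -4 ]
[ 0    -2   2 ]
R4 <- R4 - (3/4)*R2:  [ 0  0  5 ]
R4 <- R4 - (-5/4)*R3:  [ 0  0  0 ]
Row echelon form:
[ 3    -2   0 ]
[ 0  -8/3  -4 ]
[ 0     0  -4 ]
[ 0     0   0 ]
Nonzero rows / pivot columns: 3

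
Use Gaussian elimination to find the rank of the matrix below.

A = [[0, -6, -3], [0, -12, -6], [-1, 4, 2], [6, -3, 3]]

rank(A) = 3

Row reduction:
R1 <-> R3   (pivot in column 1 was zero)
[ -1    4   2 ]
[  0  -12  -6 ]
[  0   -6  -3 ]
[  6   -3   3 ]
R4 <- R4 - (-6)*R1:  [  0  21  15 ]
R3 <- R3 - (1/2)*R2:  [ 0  0  0 ]
R4 <- R4 - (-7/4)*R2:  [   0    0  9/2 ]
R3 <-> R4   (pivot in column 3 was zero)
[ -1    4    2 ]
[  0  -12   -6 ]
[  0    0  9/2 ]
[  0    0    0 ]
Row echelon form:
[ -1    4    2 ]
[  0  -12   -6 ]
[  0    0  9/2 ]
[  0    0    0 ]
Nonzero rows / pivot columns: 3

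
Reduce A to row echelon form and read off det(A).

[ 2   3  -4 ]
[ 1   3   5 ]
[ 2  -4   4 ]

det(A) = 122

Forward elimination:
R2 <- R2 - (1/2)*R1:  [   0  3/2    7 ]
R3 <- R3 - (1)*R1:  [  0  -7   8 ]
R3 <- R3 - (-14/3)*R2:  [     0      0  122/3 ]
Upper-triangular form:
[ 2    3     -4 ]
[ 0  3/2      7 ]
[ 0    0  122/3 ]
det(A) = (-1)^0 * (2) * (3/2) * (122/3) = 122  (0 row swaps -> sign +1)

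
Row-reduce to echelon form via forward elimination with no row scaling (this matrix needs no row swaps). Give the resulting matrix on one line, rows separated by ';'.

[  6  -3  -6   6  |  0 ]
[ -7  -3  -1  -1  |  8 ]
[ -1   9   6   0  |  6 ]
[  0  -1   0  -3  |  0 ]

Forward elimination:
R2 <- R2 - (-7/6)*R1:  [     0  -13/2     -8      6      8 ]
R3 <- R3 - (-1/6)*R1:  [    0  17/2     5     1     6 ]
R3 <- R3 - (-17/13)*R2:  [      0       0  -71/13  115/13  214/13 ]
R4 <- R4 - (2/13)*R2:  [      0       0   16/13  -51/13  -16/13 ]
R4 <- R4 - (-16/71)*R3:  [       0        0        0  -137/71   176/71 ]
Row echelon form:
[ 6     -3      -6        6  |       0 ]
[ 0  -13/2      -8        6  |       8 ]
[ 0      0  -71/13   115/13  |  214/13 ]
[ 0      0       0  -137/71  |  176/71 ]

REF = [6 -3 -6 6 0; 0 -13/2 -8 6 8; 0 0 -71/13 115/13 214/13; 0 0 0 -137/71 176/71]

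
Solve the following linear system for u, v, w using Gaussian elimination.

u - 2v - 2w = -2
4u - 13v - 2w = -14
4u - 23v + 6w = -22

(-4, 0, -1)

Forward elimination on [A|b]:
R2 <- R2 - (4)*R1:  [  0  -5   6  -6 ]
R3 <- R3 - (4)*R1:  [   0  -15   14  -14 ]
R3 <- R3 - (3)*R2:  [  0   0  -4   4 ]
Row echelon form:
[ 1  -2  -2  |  -2 ]
[ 0  -5   6  |  -6 ]
[ 0   0  -4  |   4 ]
Back-substitution:
w = (4) / -4 = -1
v = (-6 - (6)*(-1)) / -5 = 0
u = (-2 - (-2)*(0) - (-2)*(-1)) / 1 = -4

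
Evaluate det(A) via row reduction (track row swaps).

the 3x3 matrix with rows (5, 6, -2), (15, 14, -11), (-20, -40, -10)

det(A) = -40

Forward elimination:
R2 <- R2 - (3)*R1:  [  0  -4  -5 ]
R3 <- R3 - (-4)*R1:  [   0  -16  -18 ]
R3 <- R3 - (4)*R2:  [ 0  0  2 ]
Upper-triangular form:
[ 5   6  -2 ]
[ 0  -4  -5 ]
[ 0   0   2 ]
det(A) = (-1)^0 * (5) * (-4) * (2) = -40  (0 row swaps -> sign +1)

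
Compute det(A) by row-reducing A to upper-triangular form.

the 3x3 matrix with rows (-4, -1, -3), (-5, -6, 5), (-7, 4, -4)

Forward elimination:
R2 <- R2 - (5/4)*R1:  [     0  -19/4   35/4 ]
R3 <- R3 - (7/4)*R1:  [    0  23/4   5/4 ]
R3 <- R3 - (-23/19)*R2:  [      0       0  225/19 ]
Upper-triangular form:
[ -4     -1      -3 ]
[  0  -19/4    35/4 ]
[  0      0  225/19 ]
det(A) = (-1)^0 * (-4) * (-19/4) * (225/19) = 225  (0 row swaps -> sign +1)

det(A) = 225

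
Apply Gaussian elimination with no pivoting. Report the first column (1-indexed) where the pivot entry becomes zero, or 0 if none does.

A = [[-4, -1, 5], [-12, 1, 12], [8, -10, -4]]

first zero-pivot column = 0

Naive forward elimination:
R2 <- R2 - (3)*R1:  [  0   4  -3 ]
R3 <- R3 - (-2)*R1:  [   0  -12    6 ]
R3 <- R3 - (-3)*R2:  [  0   0  -3 ]
All pivots nonzero; naive elimination completes without hitting a zero pivot.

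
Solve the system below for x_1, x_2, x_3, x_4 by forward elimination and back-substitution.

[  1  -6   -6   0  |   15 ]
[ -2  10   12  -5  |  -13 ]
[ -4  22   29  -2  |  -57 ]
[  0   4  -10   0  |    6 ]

(3, -1, -1, -3)

Forward elimination on [A|b]:
R2 <- R2 - (-2)*R1:  [  0  -2   0  -5  17 ]
R3 <- R3 - (-4)*R1:  [  0  -2   5  -2   3 ]
R3 <- R3 - (1)*R2:  [   0    0    5    3  -14 ]
R4 <- R4 - (-2)*R2:  [   0    0  -10  -10   40 ]
R4 <- R4 - (-2)*R3:  [  0   0   0  -4  12 ]
Row echelon form:
[ 1  -6  -6   0  |   15 ]
[ 0  -2   0  -5  |   17 ]
[ 0   0   5   3  |  -14 ]
[ 0   0   0  -4  |   12 ]
Back-substitution:
x_4 = (12) / -4 = -3
x_3 = (-14 - (3)*(-3)) / 5 = -1
x_2 = (17 - (-5)*(-3)) / -2 = -1
x_1 = (15 - (-6)*(-1) - (-6)*(-1)) / 1 = 3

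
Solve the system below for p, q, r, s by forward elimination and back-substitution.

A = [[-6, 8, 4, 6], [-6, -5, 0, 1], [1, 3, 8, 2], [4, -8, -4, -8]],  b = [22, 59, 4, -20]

(-5, -5, 2, 4)

Forward elimination on [A|b]:
R2 <- R2 - (1)*R1:  [   0  -13   -4   -5   37 ]
R3 <- R3 - (-1/6)*R1:  [    0  13/3  26/3     3  23/3 ]
R4 <- R4 - (-2/3)*R1:  [     0   -8/3   -4/3     -4  -16/3 ]
R3 <- R3 - (-1/3)*R2:  [    0     0  22/3   4/3    20 ]
R4 <- R4 - (8/39)*R2:  [       0        0   -20/39  -116/39  -168/13 ]
R4 <- R4 - (-10/143)*R3:  [         0          0          0   -412/143  -1648/143 ]
Row echelon form:
[ -6    8     4         6  |         22 ]
[  0  -13    -4        -5  |         37 ]
[  0    0  22/3       4/3  |         20 ]
[  0    0     0  -412/143  |  -1648/143 ]
Back-substitution:
s = (-1648/143) / (-412/143) = 4
r = (20 - (4/3)*(4)) / (22/3) = 2
q = (37 - (-4)*(2) - (-5)*(4)) / -13 = -5
p = (22 - (8)*(-5) - (4)*(2) - (6)*(4)) / -6 = -5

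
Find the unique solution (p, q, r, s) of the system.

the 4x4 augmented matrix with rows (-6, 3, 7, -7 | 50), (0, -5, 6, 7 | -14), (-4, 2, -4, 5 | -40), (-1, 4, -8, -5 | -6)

(2, 2, 4, -4)

Forward elimination on [A|b]:
R3 <- R3 - (2/3)*R1:  [      0       0   -26/3    29/3  -220/3 ]
R4 <- R4 - (1/6)*R1:  [     0    7/2  -55/6  -23/6  -43/3 ]
R4 <- R4 - (-7/10)*R2:  [       0        0  -149/30    16/15  -362/15 ]
R4 <- R4 - (149/260)*R3:  [         0          0          0  -1163/260    1163/65 ]
Row echelon form:
[ -6   3      7         -7  |       50 ]
[  0  -5      6          7  |      -14 ]
[  0   0  -26/3       29/3  |   -220/3 ]
[  0   0      0  -1163/260  |  1163/65 ]
Back-substitution:
s = (1163/65) / (-1163/260) = -4
r = (-220/3 - (29/3)*(-4)) / (-26/3) = 4
q = (-14 - (6)*(4) - (7)*(-4)) / -5 = 2
p = (50 - (3)*(2) - (7)*(4) - (-7)*(-4)) / -6 = 2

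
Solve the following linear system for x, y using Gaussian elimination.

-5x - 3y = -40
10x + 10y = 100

Forward elimination on [A|b]:
R2 <- R2 - (-2)*R1:  [  0   4  20 ]
Row echelon form:
[ -5  -3  |  -40 ]
[  0   4  |   20 ]
Back-substitution:
y = (20) / 4 = 5
x = (-40 - (-3)*(5)) / -5 = 5

(5, 5)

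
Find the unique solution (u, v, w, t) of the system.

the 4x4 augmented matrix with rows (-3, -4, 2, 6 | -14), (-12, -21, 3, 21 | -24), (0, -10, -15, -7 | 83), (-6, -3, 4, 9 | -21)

(-4, -1, -3, -4)

Forward elimination on [A|b]:
R2 <- R2 - (4)*R1:  [  0  -5  -5  -3  32 ]
R4 <- R4 - (2)*R1:  [  0   5   0  -3   7 ]
R3 <- R3 - (2)*R2:  [  0   0  -5  -1  19 ]
R4 <- R4 - (-1)*R2:  [  0   0  -5  -6  39 ]
R4 <- R4 - (1)*R3:  [  0   0   0  -5  20 ]
Row echelon form:
[ -3  -4   2   6  |  -14 ]
[  0  -5  -5  -3  |   32 ]
[  0   0  -5  -1  |   19 ]
[  0   0   0  -5  |   20 ]
Back-substitution:
t = (20) / -5 = -4
w = (19 - (-1)*(-4)) / -5 = -3
v = (32 - (-5)*(-3) - (-3)*(-4)) / -5 = -1
u = (-14 - (-4)*(-1) - (2)*(-3) - (6)*(-4)) / -3 = -4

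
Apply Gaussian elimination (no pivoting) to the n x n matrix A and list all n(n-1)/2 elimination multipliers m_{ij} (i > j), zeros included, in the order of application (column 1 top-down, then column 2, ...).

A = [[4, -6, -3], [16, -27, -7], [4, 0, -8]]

multipliers: 4, 1, -2

Forward elimination:
R2 <- R2 - (4)*R1:  [  0  -3   5 ]
R3 <- R3 - (1)*R1:  [  0   6  -5 ]
R3 <- R3 - (-2)*R2:  [ 0  0  5 ]
Multipliers (in order of application): m_{21} = 4, m_{31} = 1, m_{32} = -2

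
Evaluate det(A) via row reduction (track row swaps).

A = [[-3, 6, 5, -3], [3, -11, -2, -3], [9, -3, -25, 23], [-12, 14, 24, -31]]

det(A) = -15

Forward elimination:
R2 <- R2 - (-1)*R1:  [  0  -5   3  -6 ]
R3 <- R3 - (-3)*R1:  [   0   15  -10   14 ]
R4 <- R4 - (4)*R1:  [   0  -10    4  -19 ]
R3 <- R3 - (-3)*R2:  [  0   0  -1  -4 ]
R4 <- R4 - (2)*R2:  [  0   0  -2  -7 ]
R4 <- R4 - (2)*R3:  [ 0  0  0  1 ]
Upper-triangular form:
[ -3   6   5  -3 ]
[  0  -5   3  -6 ]
[  0   0  -1  -4 ]
[  0   0   0   1 ]
det(A) = (-1)^0 * (-3) * (-5) * (-1) * (1) = -15  (0 row swaps -> sign +1)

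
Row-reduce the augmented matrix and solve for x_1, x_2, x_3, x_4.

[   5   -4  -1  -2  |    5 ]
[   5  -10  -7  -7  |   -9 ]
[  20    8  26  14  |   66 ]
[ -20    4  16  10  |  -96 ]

Forward elimination on [A|b]:
R2 <- R2 - (1)*R1:  [   0   -6   -6   -5  -14 ]
R3 <- R3 - (4)*R1:  [  0  24  30  22  46 ]
R4 <- R4 - (-4)*R1:  [   0  -12   12    2  -76 ]
R3 <- R3 - (-4)*R2:  [   0    0    6    2  -10 ]
R4 <- R4 - (2)*R2:  [   0    0   24   12  -48 ]
R4 <- R4 - (4)*R3:  [  0   0   0   4  -8 ]
Row echelon form:
[ 5  -4  -1  -2  |    5 ]
[ 0  -6  -6  -5  |  -14 ]
[ 0   0   6   2  |  -10 ]
[ 0   0   0   4  |   -8 ]
Back-substitution:
x_4 = (-8) / 4 = -2
x_3 = (-10 - (2)*(-2)) / 6 = -1
x_2 = (-14 - (-6)*(-1) - (-5)*(-2)) / -6 = 5
x_1 = (5 - (-4)*(5) - (-1)*(-1) - (-2)*(-2)) / 5 = 4

(4, 5, -1, -2)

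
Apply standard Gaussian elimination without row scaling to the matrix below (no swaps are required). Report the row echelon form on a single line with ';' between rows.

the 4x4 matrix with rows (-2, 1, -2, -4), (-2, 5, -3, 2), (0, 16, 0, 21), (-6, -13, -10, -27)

REF = [-2 1 -2 -4; 0 4 -1 6; 0 0 4 -3; 0 0 0 3]

Forward elimination:
R2 <- R2 - (1)*R1:  [  0   4  -1   6 ]
R4 <- R4 - (3)*R1:  [   0  -16   -4  -15 ]
R3 <- R3 - (4)*R2:  [  0   0   4  -3 ]
R4 <- R4 - (-4)*R2:  [  0   0  -8   9 ]
R4 <- R4 - (-2)*R3:  [ 0  0  0  3 ]
Row echelon form:
[ -2  1  -2  -4 ]
[  0  4  -1   6 ]
[  0  0   4  -3 ]
[  0  0   0   3 ]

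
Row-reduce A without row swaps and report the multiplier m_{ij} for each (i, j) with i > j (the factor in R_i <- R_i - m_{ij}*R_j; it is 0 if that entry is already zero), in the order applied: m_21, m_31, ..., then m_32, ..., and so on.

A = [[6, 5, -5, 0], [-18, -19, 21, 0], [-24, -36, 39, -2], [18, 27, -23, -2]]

Forward elimination:
R2 <- R2 - (-3)*R1:  [  0  -4   6   0 ]
R3 <- R3 - (-4)*R1:  [   0  -16   19   -2 ]
R4 <- R4 - (3)*R1:  [  0  12  -8  -2 ]
R3 <- R3 - (4)*R2:  [  0   0  -5  -2 ]
R4 <- R4 - (-3)*R2:  [  0   0  10  -2 ]
R4 <- R4 - (-2)*R3:  [  0   0   0  -6 ]
Multipliers (in order of application): m_{21} = -3, m_{31} = -4, m_{41} = 3, m_{32} = 4, m_{42} = -3, m_{43} = -2

multipliers: -3, -4, 3, 4, -3, -2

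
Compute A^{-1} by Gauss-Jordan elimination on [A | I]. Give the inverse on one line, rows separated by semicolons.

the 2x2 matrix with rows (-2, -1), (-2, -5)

inverse = [-5/8 1/8; 1/4 -1/4]

Gauss-Jordan on [A | I]:
R1 <- (1/-2)*R1:  [    1   1/2  |  -1/2     0 ]
R2 <- R2 - (-2)*R1:  [  0  -4  |  -1   1 ]
R2 <- (1/-4)*R2:  [    0     1  |   1/4  -1/4 ]
R1 <- R1 - (1/2)*R2:  [    1     0  |  -5/8   1/8 ]
Right block of [I | A^{-1}] is the inverse:
[ -5/8   1/8 ]
[  1/4  -1/4 ]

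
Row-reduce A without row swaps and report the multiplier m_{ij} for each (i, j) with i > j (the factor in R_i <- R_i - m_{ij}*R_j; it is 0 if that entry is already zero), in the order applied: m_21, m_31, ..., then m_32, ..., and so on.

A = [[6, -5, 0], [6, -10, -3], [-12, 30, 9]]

multipliers: 1, -2, -4

Forward elimination:
R2 <- R2 - (1)*R1:  [  0  -5  -3 ]
R3 <- R3 - (-2)*R1:  [  0  20   9 ]
R3 <- R3 - (-4)*R2:  [  0   0  -3 ]
Multipliers (in order of application): m_{21} = 1, m_{31} = -2, m_{32} = -4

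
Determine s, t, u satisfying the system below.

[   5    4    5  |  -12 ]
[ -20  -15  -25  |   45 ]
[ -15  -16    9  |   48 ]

(0, -3, 0)

Forward elimination on [A|b]:
R2 <- R2 - (-4)*R1:  [  0   1  -5  -3 ]
R3 <- R3 - (-3)*R1:  [  0  -4  24  12 ]
R3 <- R3 - (-4)*R2:  [ 0  0  4  0 ]
Row echelon form:
[ 5  4   5  |  -12 ]
[ 0  1  -5  |   -3 ]
[ 0  0   4  |    0 ]
Back-substitution:
u = (0) / 4 = 0
t = (-3 - (-5)*(0)) / 1 = -3
s = (-12 - (4)*(-3) - (5)*(0)) / 5 = 0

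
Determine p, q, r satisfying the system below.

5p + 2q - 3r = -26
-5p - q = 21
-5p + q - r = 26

Forward elimination on [A|b]:
R2 <- R2 - (-1)*R1:  [  0   1  -3  -5 ]
R3 <- R3 - (-1)*R1:  [  0   3  -4   0 ]
R3 <- R3 - (3)*R2:  [  0   0   5  15 ]
Row echelon form:
[ 5  2  -3  |  -26 ]
[ 0  1  -3  |   -5 ]
[ 0  0   5  |   15 ]
Back-substitution:
r = (15) / 5 = 3
q = (-5 - (-3)*(3)) / 1 = 4
p = (-26 - (2)*(4) - (-3)*(3)) / 5 = -5

(-5, 4, 3)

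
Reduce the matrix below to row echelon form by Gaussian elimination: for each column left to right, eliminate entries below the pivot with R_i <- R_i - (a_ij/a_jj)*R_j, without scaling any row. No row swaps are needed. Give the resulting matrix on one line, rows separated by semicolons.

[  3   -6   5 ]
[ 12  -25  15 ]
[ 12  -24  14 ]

Forward elimination:
R2 <- R2 - (4)*R1:  [  0  -1  -5 ]
R3 <- R3 - (4)*R1:  [  0   0  -6 ]
Row echelon form:
[ 3  -6   5 ]
[ 0  -1  -5 ]
[ 0   0  -6 ]

REF = [3 -6 5; 0 -1 -5; 0 0 -6]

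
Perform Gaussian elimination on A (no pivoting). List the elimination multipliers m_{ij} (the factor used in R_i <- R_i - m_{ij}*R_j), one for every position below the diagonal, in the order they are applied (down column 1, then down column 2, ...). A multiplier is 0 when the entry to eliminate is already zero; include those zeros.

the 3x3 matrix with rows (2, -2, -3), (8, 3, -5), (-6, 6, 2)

multipliers: 4, -3, 0

Forward elimination:
R2 <- R2 - (4)*R1:  [  0  11   7 ]
R3 <- R3 - (-3)*R1:  [  0   0  -7 ]
R3: entry in column 2 is already 0 -> m_{32} = 0 (no row operation needed)
Multipliers (in order of application): m_{21} = 4, m_{31} = -3, m_{32} = 0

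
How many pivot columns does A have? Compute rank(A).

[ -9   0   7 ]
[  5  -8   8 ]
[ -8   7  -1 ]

Row reduction:
R2 <- R2 - (-5/9)*R1:  [     0     -8  107/9 ]
R3 <- R3 - (8/9)*R1:  [     0      7  -65/9 ]
R3 <- R3 - (-7/8)*R2:  [      0       0  229/72 ]
Row echelon form:
[ -9   0       7 ]
[  0  -8   107/9 ]
[  0   0  229/72 ]
Nonzero rows / pivot columns: 3

rank(A) = 3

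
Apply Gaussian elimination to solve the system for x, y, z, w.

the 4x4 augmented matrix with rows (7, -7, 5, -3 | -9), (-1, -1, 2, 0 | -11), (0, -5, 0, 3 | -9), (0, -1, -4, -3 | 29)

(1, 0, -5, -3)

Forward elimination on [A|b]:
R2 <- R2 - (-1/7)*R1:  [     0     -2   19/7   -3/7  -86/7 ]
R3 <- R3 - (5/2)*R2:  [      0       0  -95/14   57/14   152/7 ]
R4 <- R4 - (1/2)*R2:  [      0       0  -75/14  -39/14   246/7 ]
R4 <- R4 - (15/19)*R3:  [  0   0   0  -6  18 ]
Row echelon form:
[ 7  -7       5     -3  |     -9 ]
[ 0  -2    19/7   -3/7  |  -86/7 ]
[ 0   0  -95/14  57/14  |  152/7 ]
[ 0   0       0     -6  |     18 ]
Back-substitution:
w = (18) / -6 = -3
z = (152/7 - (57/14)*(-3)) / (-95/14) = -5
y = (-86/7 - (19/7)*(-5) - (-3/7)*(-3)) / -2 = 0
x = (-9 - (-7)*(0) - (5)*(-5) - (-3)*(-3)) / 7 = 1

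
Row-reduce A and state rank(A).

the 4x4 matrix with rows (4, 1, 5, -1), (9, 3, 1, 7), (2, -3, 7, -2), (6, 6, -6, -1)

Row reduction:
R2 <- R2 - (9/4)*R1:  [     0    3/4  -41/4   37/4 ]
R3 <- R3 - (1/2)*R1:  [    0  -7/2   9/2  -3/2 ]
R4 <- R4 - (3/2)*R1:  [     0    9/2  -27/2    1/2 ]
R3 <- R3 - (-14/3)*R2:  [      0       0  -130/3   125/3 ]
R4 <- R4 - (6)*R2:  [   0    0   48  -55 ]
R4 <- R4 - (-72/65)*R3:  [       0        0        0  -115/13 ]
Row echelon form:
[ 4    1       5       -1 ]
[ 0  3/4   -41/4     37/4 ]
[ 0    0  -130/3    125/3 ]
[ 0    0       0  -115/13 ]
Nonzero rows / pivot columns: 4

rank(A) = 4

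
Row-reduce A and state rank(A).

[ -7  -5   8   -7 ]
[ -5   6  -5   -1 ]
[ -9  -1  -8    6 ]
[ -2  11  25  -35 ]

rank(A) = 3

Row reduction:
R2 <- R2 - (5/7)*R1:  [     0   67/7  -75/7      4 ]
R3 <- R3 - (9/7)*R1:  [      0    38/7  -128/7      15 ]
R4 <- R4 - (2/7)*R1:  [     0   87/7  159/7    -33 ]
R3 <- R3 - (38/67)*R2:  [       0        0  -818/67   853/67 ]
R4 <- R4 - (87/67)*R2:  [        0         0   2454/67  -2559/67 ]
R4 <- R4 - (-3)*R3:  [ 0  0  0  0 ]
Row echelon form:
[ -7    -5        8      -7 ]
[  0  67/7    -75/7       4 ]
[  0     0  -818/67  853/67 ]
[  0     0        0       0 ]
Nonzero rows / pivot columns: 3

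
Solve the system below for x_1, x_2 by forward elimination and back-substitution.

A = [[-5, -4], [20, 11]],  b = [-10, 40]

(2, 0)

Forward elimination on [A|b]:
R2 <- R2 - (-4)*R1:  [  0  -5   0 ]
Row echelon form:
[ -5  -4  |  -10 ]
[  0  -5  |    0 ]
Back-substitution:
x_2 = (0) / -5 = 0
x_1 = (-10 - (-4)*(0)) / -5 = 2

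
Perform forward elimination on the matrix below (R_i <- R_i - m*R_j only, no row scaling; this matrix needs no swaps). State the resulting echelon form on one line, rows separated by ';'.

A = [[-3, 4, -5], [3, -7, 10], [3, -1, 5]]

Forward elimination:
R2 <- R2 - (-1)*R1:  [  0  -3   5 ]
R3 <- R3 - (-1)*R1:  [ 0  3  0 ]
R3 <- R3 - (-1)*R2:  [ 0  0  5 ]
Row echelon form:
[ -3   4  -5 ]
[  0  -3   5 ]
[  0   0   5 ]

REF = [-3 4 -5; 0 -3 5; 0 0 5]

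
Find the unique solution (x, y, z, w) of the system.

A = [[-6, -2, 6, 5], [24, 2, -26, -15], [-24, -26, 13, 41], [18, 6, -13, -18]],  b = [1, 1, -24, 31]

(4, -5, 5, -3)

Forward elimination on [A|b]:
R2 <- R2 - (-4)*R1:  [  0  -6  -2   5   5 ]
R3 <- R3 - (4)*R1:  [   0  -18  -11   21  -28 ]
R4 <- R4 - (-3)*R1:  [  0   0   5  -3  34 ]
R3 <- R3 - (3)*R2:  [   0    0   -5    6  -43 ]
R4 <- R4 - (-1)*R3:  [  0   0   0   3  -9 ]
Row echelon form:
[ -6  -2   6  5  |    1 ]
[  0  -6  -2  5  |    5 ]
[  0   0  -5  6  |  -43 ]
[  0   0   0  3  |   -9 ]
Back-substitution:
w = (-9) / 3 = -3
z = (-43 - (6)*(-3)) / -5 = 5
y = (5 - (-2)*(5) - (5)*(-3)) / -6 = -5
x = (1 - (-2)*(-5) - (6)*(5) - (5)*(-3)) / -6 = 4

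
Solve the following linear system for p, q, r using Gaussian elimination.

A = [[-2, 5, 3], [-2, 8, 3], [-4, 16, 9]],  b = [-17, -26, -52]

(1, -3, 0)

Forward elimination on [A|b]:
R2 <- R2 - (1)*R1:  [  0   3   0  -9 ]
R3 <- R3 - (2)*R1:  [   0    6    3  -18 ]
R3 <- R3 - (2)*R2:  [ 0  0  3  0 ]
Row echelon form:
[ -2  5  3  |  -17 ]
[  0  3  0  |   -9 ]
[  0  0  3  |    0 ]
Back-substitution:
r = (0) / 3 = 0
q = (-9) / 3 = -3
p = (-17 - (5)*(-3) - (3)*(0)) / -2 = 1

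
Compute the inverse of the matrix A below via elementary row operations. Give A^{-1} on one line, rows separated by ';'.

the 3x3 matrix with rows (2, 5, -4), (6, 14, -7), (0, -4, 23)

inverse = [-49 33/2 -7/2; 23 -23/3 5/3; 4 -4/3 1/3]

Gauss-Jordan on [A | I]:
R1 <- (1/2)*R1:  [   1  5/2   -2  |  1/2    0    0 ]
R2 <- R2 - (6)*R1:  [  0  -1   5  |  -3   1   0 ]
R2 <- (1/-1)*R2:  [  0   1  -5  |   3  -1   0 ]
R1 <- R1 - (5/2)*R2:  [    1     0  21/2  |    -7   5/2     0 ]
R3 <- R3 - (-4)*R2:  [  0   0   3  |  12  -4   1 ]
R3 <- (1/3)*R3:  [    0     0     1  |     4  -4/3   1/3 ]
R1 <- R1 - (21/2)*R3:  [    1     0     0  |   -49  33/2  -7/2 ]
R2 <- R2 - (-5)*R3:  [     0      1      0  |     23  -23/3    5/3 ]
Right block of [I | A^{-1}] is the inverse:
[ -49   33/2  -7/2 ]
[  23  -23/3   5/3 ]
[   4   -4/3   1/3 ]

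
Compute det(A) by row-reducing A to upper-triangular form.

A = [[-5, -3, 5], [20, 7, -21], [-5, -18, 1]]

Forward elimination:
R2 <- R2 - (-4)*R1:  [  0  -5  -1 ]
R3 <- R3 - (1)*R1:  [   0  -15   -4 ]
R3 <- R3 - (3)*R2:  [  0   0  -1 ]
Upper-triangular form:
[ -5  -3   5 ]
[  0  -5  -1 ]
[  0   0  -1 ]
det(A) = (-1)^0 * (-5) * (-5) * (-1) = -25  (0 row swaps -> sign +1)

det(A) = -25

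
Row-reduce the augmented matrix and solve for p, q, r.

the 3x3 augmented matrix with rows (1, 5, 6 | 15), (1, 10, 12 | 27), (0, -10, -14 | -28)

Forward elimination on [A|b]:
R2 <- R2 - (1)*R1:  [  0   5   6  12 ]
R3 <- R3 - (-2)*R2:  [  0   0  -2  -4 ]
Row echelon form:
[ 1  5   6  |  15 ]
[ 0  5   6  |  12 ]
[ 0  0  -2  |  -4 ]
Back-substitution:
r = (-4) / -2 = 2
q = (12 - (6)*(2)) / 5 = 0
p = (15 - (5)*(0) - (6)*(2)) / 1 = 3

(3, 0, 2)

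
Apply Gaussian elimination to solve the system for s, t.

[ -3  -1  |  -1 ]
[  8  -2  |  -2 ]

(0, 1)

Forward elimination on [A|b]:
R2 <- R2 - (-8/3)*R1:  [     0  -14/3  -14/3 ]
Row echelon form:
[ -3     -1  |     -1 ]
[  0  -14/3  |  -14/3 ]
Back-substitution:
t = (-14/3) / (-14/3) = 1
s = (-1 - (-1)*(1)) / -3 = 0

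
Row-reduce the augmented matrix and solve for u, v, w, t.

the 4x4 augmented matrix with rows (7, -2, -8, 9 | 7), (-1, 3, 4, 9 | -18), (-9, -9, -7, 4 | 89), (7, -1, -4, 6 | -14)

(-5, -1, -5, 0)

Forward elimination on [A|b]:
R2 <- R2 - (-1/7)*R1:  [    0  19/7  20/7  72/7   -17 ]
R3 <- R3 - (-9/7)*R1:  [      0   -81/7  -121/7   109/7      98 ]
R4 <- R4 - (1)*R1:  [   0    1    4   -3  -21 ]
R3 <- R3 - (-81/19)*R2:  [       0        0   -97/19  1129/19   485/19 ]
R4 <- R4 - (7/19)*R2:  [       0        0    56/19  -129/19  -280/19 ]
R4 <- R4 - (-56/97)*R3:  [       0        0        0  2669/97        0 ]
Row echelon form:
[ 7    -2      -8        9  |       7 ]
[ 0  19/7    20/7     72/7  |     -17 ]
[ 0     0  -97/19  1129/19  |  485/19 ]
[ 0     0       0  2669/97  |       0 ]
Back-substitution:
t = (0) / (2669/97) = 0
w = (485/19 - (1129/19)*(0)) / (-97/19) = -5
v = (-17 - (20/7)*(-5) - (72/7)*(0)) / (19/7) = -1
u = (7 - (-2)*(-1) - (-8)*(-5) - (9)*(0)) / 7 = -5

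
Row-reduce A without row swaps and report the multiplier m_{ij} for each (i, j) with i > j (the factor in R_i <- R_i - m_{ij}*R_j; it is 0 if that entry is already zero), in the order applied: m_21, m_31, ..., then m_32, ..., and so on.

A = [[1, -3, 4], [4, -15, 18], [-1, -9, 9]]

multipliers: 4, -1, 4

Forward elimination:
R2 <- R2 - (4)*R1:  [  0  -3   2 ]
R3 <- R3 - (-1)*R1:  [   0  -12   13 ]
R3 <- R3 - (4)*R2:  [ 0  0  5 ]
Multipliers (in order of application): m_{21} = 4, m_{31} = -1, m_{32} = 4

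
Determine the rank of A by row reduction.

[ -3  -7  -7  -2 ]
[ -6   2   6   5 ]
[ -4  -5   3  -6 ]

rank(A) = 3

Row reduction:
R2 <- R2 - (2)*R1:  [  0  16  20   9 ]
R3 <- R3 - (4/3)*R1:  [     0   13/3   37/3  -10/3 ]
R3 <- R3 - (13/48)*R2:  [       0        0    83/12  -277/48 ]
Row echelon form:
[ -3  -7     -7       -2 ]
[  0  16     20        9 ]
[  0   0  83/12  -277/48 ]
Nonzero rows / pivot columns: 3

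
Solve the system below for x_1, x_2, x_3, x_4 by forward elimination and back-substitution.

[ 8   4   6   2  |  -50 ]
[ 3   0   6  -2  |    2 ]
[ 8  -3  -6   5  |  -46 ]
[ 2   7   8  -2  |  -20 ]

Forward elimination on [A|b]:
R2 <- R2 - (3/8)*R1:  [     0   -3/2   15/4  -11/4   83/4 ]
R3 <- R3 - (1)*R1:  [   0   -7  -12    3    4 ]
R4 <- R4 - (1/4)*R1:  [     0      6   13/2   -5/2  -15/2 ]
R3 <- R3 - (14/3)*R2:  [      0       0   -59/2    95/6  -557/6 ]
R4 <- R4 - (-4)*R2:  [     0      0   43/2  -27/2  151/2 ]
R4 <- R4 - (-43/59)*R3:  [        0         0         0  -347/177  1388/177 ]
Row echelon form:
[ 8     4      6         2  |       -50 ]
[ 0  -3/2   15/4     -11/4  |      83/4 ]
[ 0     0  -59/2      95/6  |    -557/6 ]
[ 0     0      0  -347/177  |  1388/177 ]
Back-substitution:
x_4 = (1388/177) / (-347/177) = -4
x_3 = (-557/6 - (95/6)*(-4)) / (-59/2) = 1
x_2 = (83/4 - (15/4)*(1) - (-11/4)*(-4)) / (-3/2) = -4
x_1 = (-50 - (4)*(-4) - (6)*(1) - (2)*(-4)) / 8 = -4

(-4, -4, 1, -4)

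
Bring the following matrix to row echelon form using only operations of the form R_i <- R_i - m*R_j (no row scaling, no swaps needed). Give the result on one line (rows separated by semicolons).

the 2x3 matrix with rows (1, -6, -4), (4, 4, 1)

Forward elimination:
R2 <- R2 - (4)*R1:  [  0  28  17 ]
Row echelon form:
[ 1  -6  -4 ]
[ 0  28  17 ]

REF = [1 -6 -4; 0 28 17]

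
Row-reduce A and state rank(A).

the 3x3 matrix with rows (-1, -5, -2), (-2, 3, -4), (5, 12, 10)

Row reduction:
R2 <- R2 - (2)*R1:  [  0  13   0 ]
R3 <- R3 - (-5)*R1:  [   0  -13    0 ]
R3 <- R3 - (-1)*R2:  [ 0  0  0 ]
Row echelon form:
[ -1  -5  -2 ]
[  0  13   0 ]
[  0   0   0 ]
Nonzero rows / pivot columns: 2

rank(A) = 2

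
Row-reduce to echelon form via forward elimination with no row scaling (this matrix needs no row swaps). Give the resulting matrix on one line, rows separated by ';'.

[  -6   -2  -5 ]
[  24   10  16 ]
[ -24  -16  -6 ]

Forward elimination:
R2 <- R2 - (-4)*R1:  [  0   2  -4 ]
R3 <- R3 - (4)*R1:  [  0  -8  14 ]
R3 <- R3 - (-4)*R2:  [  0   0  -2 ]
Row echelon form:
[ -6  -2  -5 ]
[  0   2  -4 ]
[  0   0  -2 ]

REF = [-6 -2 -5; 0 2 -4; 0 0 -2]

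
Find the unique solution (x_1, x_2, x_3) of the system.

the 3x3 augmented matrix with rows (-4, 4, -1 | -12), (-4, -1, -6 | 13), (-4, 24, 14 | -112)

Forward elimination on [A|b]:
R2 <- R2 - (1)*R1:  [  0  -5  -5  25 ]
R3 <- R3 - (1)*R1:  [    0    20    15  -100 ]
R3 <- R3 - (-4)*R2:  [  0   0  -5   0 ]
Row echelon form:
[ -4   4  -1  |  -12 ]
[  0  -5  -5  |   25 ]
[  0   0  -5  |    0 ]
Back-substitution:
x_3 = (0) / -5 = 0
x_2 = (25 - (-5)*(0)) / -5 = -5
x_1 = (-12 - (4)*(-5) - (-1)*(0)) / -4 = -2

(-2, -5, 0)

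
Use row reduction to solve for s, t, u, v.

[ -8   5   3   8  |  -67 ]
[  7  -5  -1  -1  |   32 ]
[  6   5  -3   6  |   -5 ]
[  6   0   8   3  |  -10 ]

Forward elimination on [A|b]:
R2 <- R2 - (-7/8)*R1:  [      0    -5/8    13/8       6  -213/8 ]
R3 <- R3 - (-3/4)*R1:  [      0    35/4    -3/4      12  -221/4 ]
R4 <- R4 - (-3/4)*R1:  [      0    15/4    41/4       9  -241/4 ]
R3 <- R3 - (-14)*R2:  [    0     0    22    96  -428 ]
R4 <- R4 - (-6)*R2:  [    0     0    20    45  -220 ]
R4 <- R4 - (10/11)*R3:  [       0        0        0  -465/11  1860/11 ]
Row echelon form:
[ -8     5     3        8  |      -67 ]
[  0  -5/8  13/8        6  |   -213/8 ]
[  0     0    22       96  |     -428 ]
[  0     0     0  -465/11  |  1860/11 ]
Back-substitution:
v = (1860/11) / (-465/11) = -4
u = (-428 - (96)*(-4)) / 22 = -2
t = (-213/8 - (13/8)*(-2) - (6)*(-4)) / (-5/8) = -1
s = (-67 - (5)*(-1) - (3)*(-2) - (8)*(-4)) / -8 = 3

(3, -1, -2, -4)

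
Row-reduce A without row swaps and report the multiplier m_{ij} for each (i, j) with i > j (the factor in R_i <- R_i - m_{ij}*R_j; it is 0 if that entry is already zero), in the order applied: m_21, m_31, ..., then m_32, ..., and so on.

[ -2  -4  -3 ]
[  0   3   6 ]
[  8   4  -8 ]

multipliers: 0, -4, -4

Forward elimination:
R2: entry in column 1 is already 0 -> m_{21} = 0 (no row operation needed)
R3 <- R3 - (-4)*R1:  [   0  -12  -20 ]
R3 <- R3 - (-4)*R2:  [ 0  0  4 ]
Multipliers (in order of application): m_{21} = 0, m_{31} = -4, m_{32} = -4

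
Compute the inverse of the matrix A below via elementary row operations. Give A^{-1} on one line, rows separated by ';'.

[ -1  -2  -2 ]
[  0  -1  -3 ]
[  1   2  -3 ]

Gauss-Jordan on [A | I]:
R1 <- (1/-1)*R1:  [  1   2   2  |  -1   0   0 ]
R3 <- R3 - (1)*R1:  [  0   0  -5  |   1   0   1 ]
R2 <- (1/-1)*R2:  [  0   1   3  |   0  -1   0 ]
R1 <- R1 - (2)*R2:  [  1   0  -4  |  -1   2   0 ]
R3 <- (1/-5)*R3:  [    0     0     1  |  -1/5     0  -1/5 ]
R1 <- R1 - (-4)*R3:  [    1     0     0  |  -9/5     2  -4/5 ]
R2 <- R2 - (3)*R3:  [   0    1    0  |  3/5   -1  3/5 ]
Right block of [I | A^{-1}] is the inverse:
[ -9/5   2  -4/5 ]
[  3/5  -1   3/5 ]
[ -1/5   0  -1/5 ]

inverse = [-9/5 2 -4/5; 3/5 -1 3/5; -1/5 0 -1/5]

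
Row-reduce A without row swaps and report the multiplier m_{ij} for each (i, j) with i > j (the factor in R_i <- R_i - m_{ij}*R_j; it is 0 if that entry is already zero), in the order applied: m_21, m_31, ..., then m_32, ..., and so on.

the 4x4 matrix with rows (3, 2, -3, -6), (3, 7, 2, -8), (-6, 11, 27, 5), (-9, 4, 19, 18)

Forward elimination:
R2 <- R2 - (1)*R1:  [  0   5   5  -2 ]
R3 <- R3 - (-2)*R1:  [  0  15  21  -7 ]
R4 <- R4 - (-3)*R1:  [  0  10  10   0 ]
R3 <- R3 - (3)*R2:  [  0   0   6  -1 ]
R4 <- R4 - (2)*R2:  [ 0  0  0  4 ]
R4: entry in column 3 is already 0 -> m_{43} = 0 (no row operation needed)
Multipliers (in order of application): m_{21} = 1, m_{31} = -2, m_{41} = -3, m_{32} = 3, m_{42} = 2, m_{43} = 0

multipliers: 1, -2, -3, 3, 2, 0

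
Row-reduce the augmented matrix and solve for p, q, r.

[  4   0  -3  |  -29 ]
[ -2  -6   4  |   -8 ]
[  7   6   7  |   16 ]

(-5, 5, 3)

Forward elimination on [A|b]:
R2 <- R2 - (-1/2)*R1:  [     0     -6    5/2  -45/2 ]
R3 <- R3 - (7/4)*R1:  [     0      6   49/4  267/4 ]
R3 <- R3 - (-1)*R2:  [     0      0   59/4  177/4 ]
Row echelon form:
[ 4   0    -3  |    -29 ]
[ 0  -6   5/2  |  -45/2 ]
[ 0   0  59/4  |  177/4 ]
Back-substitution:
r = (177/4) / (59/4) = 3
q = (-45/2 - (5/2)*(3)) / -6 = 5
p = (-29 - (-3)*(3)) / 4 = -5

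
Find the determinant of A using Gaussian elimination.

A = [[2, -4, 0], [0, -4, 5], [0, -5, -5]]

det(A) = 90

Forward elimination:
R3 <- R3 - (5/4)*R2:  [     0      0  -45/4 ]
Upper-triangular form:
[ 2  -4      0 ]
[ 0  -4      5 ]
[ 0   0  -45/4 ]
det(A) = (-1)^0 * (2) * (-4) * (-45/4) = 90  (0 row swaps -> sign +1)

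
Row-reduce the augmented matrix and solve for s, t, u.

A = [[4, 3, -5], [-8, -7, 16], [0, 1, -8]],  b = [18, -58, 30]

(1, -2, -4)

Forward elimination on [A|b]:
R2 <- R2 - (-2)*R1:  [   0   -1    6  -22 ]
R3 <- R3 - (-1)*R2:  [  0   0  -2   8 ]
Row echelon form:
[ 4   3  -5  |   18 ]
[ 0  -1   6  |  -22 ]
[ 0   0  -2  |    8 ]
Back-substitution:
u = (8) / -2 = -4
t = (-22 - (6)*(-4)) / -1 = -2
s = (18 - (3)*(-2) - (-5)*(-4)) / 4 = 1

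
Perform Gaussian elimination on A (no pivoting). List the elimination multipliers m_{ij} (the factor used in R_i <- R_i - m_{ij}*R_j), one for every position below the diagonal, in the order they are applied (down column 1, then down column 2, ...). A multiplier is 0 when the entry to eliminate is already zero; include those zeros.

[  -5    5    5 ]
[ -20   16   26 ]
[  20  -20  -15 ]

Forward elimination:
R2 <- R2 - (4)*R1:  [  0  -4   6 ]
R3 <- R3 - (-4)*R1:  [ 0  0  5 ]
R3: entry in column 2 is already 0 -> m_{32} = 0 (no row operation needed)
Multipliers (in order of application): m_{21} = 4, m_{31} = -4, m_{32} = 0

multipliers: 4, -4, 0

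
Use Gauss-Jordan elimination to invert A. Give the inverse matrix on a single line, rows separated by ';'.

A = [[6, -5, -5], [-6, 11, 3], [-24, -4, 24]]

Gauss-Jordan on [A | I]:
R1 <- (1/6)*R1:  [    1  -5/6  -5/6  |   1/6     0     0 ]
R2 <- R2 - (-6)*R1:  [  0   6  -2  |   1   1   0 ]
R3 <- R3 - (-24)*R1:  [   0  -24    4  |    4    0    1 ]
R2 <- (1/6)*R2:  [    0     1  -1/3  |   1/6   1/6     0 ]
R1 <- R1 - (-5/6)*R2:  [     1      0  -10/9  |  11/36   5/36      0 ]
R3 <- R3 - (-24)*R2:  [  0   0  -4  |   8   4   1 ]
R3 <- (1/-4)*R3:  [    0     0     1  |    -2    -1  -1/4 ]
R1 <- R1 - (-10/9)*R3:  [      1       0       0  |  -23/12  -35/36   -5/18 ]
R2 <- R2 - (-1/3)*R3:  [     0      1      0  |   -1/2   -1/6  -1/12 ]
Right block of [I | A^{-1}] is the inverse:
[ -23/12  -35/36  -5/18 ]
[   -1/2    -1/6  -1/12 ]
[     -2      -1   -1/4 ]

inverse = [-23/12 -35/36 -5/18; -1/2 -1/6 -1/12; -2 -1 -1/4]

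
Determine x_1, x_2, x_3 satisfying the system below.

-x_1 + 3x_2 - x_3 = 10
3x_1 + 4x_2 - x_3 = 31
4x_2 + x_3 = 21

Forward elimination on [A|b]:
R2 <- R2 - (-3)*R1:  [  0  13  -4  61 ]
R3 <- R3 - (4/13)*R2:  [     0      0  29/13  29/13 ]
Row echelon form:
[ -1   3     -1  |     10 ]
[  0  13     -4  |     61 ]
[  0   0  29/13  |  29/13 ]
Back-substitution:
x_3 = (29/13) / (29/13) = 1
x_2 = (61 - (-4)*(1)) / 13 = 5
x_1 = (10 - (3)*(5) - (-1)*(1)) / -1 = 4

(4, 5, 1)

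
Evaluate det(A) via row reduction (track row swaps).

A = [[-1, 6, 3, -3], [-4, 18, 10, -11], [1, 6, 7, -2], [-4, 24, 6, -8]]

det(A) = 36

Forward elimination:
R2 <- R2 - (4)*R1:  [  0  -6  -2   1 ]
R3 <- R3 - (-1)*R1:  [  0  12  10  -5 ]
R4 <- R4 - (4)*R1:  [  0   0  -6   4 ]
R3 <- R3 - (-2)*R2:  [  0   0   6  -3 ]
R4 <- R4 - (-1)*R3:  [ 0  0  0  1 ]
Upper-triangular form:
[ -1   6   3  -3 ]
[  0  -6  -2   1 ]
[  0   0   6  -3 ]
[  0   0   0   1 ]
det(A) = (-1)^0 * (-1) * (-6) * (6) * (1) = 36  (0 row swaps -> sign +1)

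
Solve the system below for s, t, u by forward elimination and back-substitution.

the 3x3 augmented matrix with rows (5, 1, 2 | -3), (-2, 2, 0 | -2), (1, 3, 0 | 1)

(1, 0, -4)

Forward elimination on [A|b]:
R2 <- R2 - (-2/5)*R1:  [     0   12/5    4/5  -16/5 ]
R3 <- R3 - (1/5)*R1:  [    0  14/5  -2/5   8/5 ]
R3 <- R3 - (7/6)*R2:  [    0     0  -4/3  16/3 ]
Row echelon form:
[ 5     1     2  |     -3 ]
[ 0  12/5   4/5  |  -16/5 ]
[ 0     0  -4/3  |   16/3 ]
Back-substitution:
u = (16/3) / (-4/3) = -4
t = (-16/5 - (4/5)*(-4)) / (12/5) = 0
s = (-3 - (1)*(0) - (2)*(-4)) / 5 = 1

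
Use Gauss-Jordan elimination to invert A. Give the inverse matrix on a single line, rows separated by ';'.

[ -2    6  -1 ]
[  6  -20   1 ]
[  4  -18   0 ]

Gauss-Jordan on [A | I]:
R1 <- (1/-2)*R1:  [    1    -3   1/2  |  -1/2     0     0 ]
R2 <- R2 - (6)*R1:  [  0  -2  -2  |   3   1   0 ]
R3 <- R3 - (4)*R1:  [  0  -6  -2  |   2   0   1 ]
R2 <- (1/-2)*R2:  [    0     1     1  |  -3/2  -1/2     0 ]
R1 <- R1 - (-3)*R2:  [    1     0   7/2  |    -5  -3/2     0 ]
R3 <- R3 - (-6)*R2:  [  0   0   4  |  -7  -3   1 ]
R3 <- (1/4)*R3:  [    0     0     1  |  -7/4  -3/4   1/4 ]
R1 <- R1 - (7/2)*R3:  [    1     0     0  |   9/8   9/8  -7/8 ]
R2 <- R2 - (1)*R3:  [    0     1     0  |   1/4   1/4  -1/4 ]
Right block of [I | A^{-1}] is the inverse:
[  9/8   9/8  -7/8 ]
[  1/4   1/4  -1/4 ]
[ -7/4  -3/4   1/4 ]

inverse = [9/8 9/8 -7/8; 1/4 1/4 -1/4; -7/4 -3/4 1/4]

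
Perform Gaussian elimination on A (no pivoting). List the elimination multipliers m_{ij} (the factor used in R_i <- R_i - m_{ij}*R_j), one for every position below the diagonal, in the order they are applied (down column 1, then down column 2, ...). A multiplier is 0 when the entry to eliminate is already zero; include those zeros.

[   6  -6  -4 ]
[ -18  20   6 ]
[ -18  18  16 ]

multipliers: -3, -3, 0

Forward elimination:
R2 <- R2 - (-3)*R1:  [  0   2  -6 ]
R3 <- R3 - (-3)*R1:  [ 0  0  4 ]
R3: entry in column 2 is already 0 -> m_{32} = 0 (no row operation needed)
Multipliers (in order of application): m_{21} = -3, m_{31} = -3, m_{32} = 0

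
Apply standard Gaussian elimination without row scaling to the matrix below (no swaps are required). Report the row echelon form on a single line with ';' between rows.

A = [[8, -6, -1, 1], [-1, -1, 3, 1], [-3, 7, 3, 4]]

REF = [8 -6 -1 1; 0 -7/4 23/8 9/8; 0 0 73/7 52/7]

Forward elimination:
R2 <- R2 - (-1/8)*R1:  [    0  -7/4  23/8   9/8 ]
R3 <- R3 - (-3/8)*R1:  [    0  19/4  21/8  35/8 ]
R3 <- R3 - (-19/7)*R2:  [    0     0  73/7  52/7 ]
Row echelon form:
[ 8    -6    -1     1 ]
[ 0  -7/4  23/8   9/8 ]
[ 0     0  73/7  52/7 ]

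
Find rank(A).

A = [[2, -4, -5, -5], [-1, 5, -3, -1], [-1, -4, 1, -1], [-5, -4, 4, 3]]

Row reduction:
R2 <- R2 - (-1/2)*R1:  [     0      3  -11/2   -7/2 ]
R3 <- R3 - (-1/2)*R1:  [    0    -6  -3/2  -7/2 ]
R4 <- R4 - (-5/2)*R1:  [     0    -14  -17/2  -19/2 ]
R3 <- R3 - (-2)*R2:  [     0      0  -25/2  -21/2 ]
R4 <- R4 - (-14/3)*R2:  [      0       0  -205/6  -155/6 ]
R4 <- R4 - (41/15)*R3:  [     0      0      0  43/15 ]
Row echelon form:
[ 2  -4     -5     -5 ]
[ 0   3  -11/2   -7/2 ]
[ 0   0  -25/2  -21/2 ]
[ 0   0      0  43/15 ]
Nonzero rows / pivot columns: 4

rank(A) = 4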